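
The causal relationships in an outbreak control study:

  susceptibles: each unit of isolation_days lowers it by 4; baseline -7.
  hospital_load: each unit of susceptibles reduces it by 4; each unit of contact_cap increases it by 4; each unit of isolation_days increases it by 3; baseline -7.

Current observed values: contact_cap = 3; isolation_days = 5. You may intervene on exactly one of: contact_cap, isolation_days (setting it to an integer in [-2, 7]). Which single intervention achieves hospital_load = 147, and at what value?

Intervening on contact_cap: hospital_load = 4*contact_cap + 116. Reaching 147 requires contact_cap = 31/4, not an integer.
Intervening on isolation_days: with other inputs at their observed values, hospital_load = 19*isolation_days + 33. Solving for 147 gives isolation_days = 6, within [-2, 7].

set isolation_days = 6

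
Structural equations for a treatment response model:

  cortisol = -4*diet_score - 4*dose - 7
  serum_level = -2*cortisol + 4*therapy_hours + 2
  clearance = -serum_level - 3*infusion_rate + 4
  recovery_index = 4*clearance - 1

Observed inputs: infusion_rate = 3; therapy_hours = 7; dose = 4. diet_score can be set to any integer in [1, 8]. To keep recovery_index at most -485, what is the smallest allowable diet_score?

diet_score = 5

Substituting into the cortisol equation gives cortisol = -4*diet_score - 23.
Substituting into the serum_level equation gives serum_level = 8*diet_score + 76.
This gives clearance = -8*diet_score - 81.
So recovery_index = -32*diet_score - 325.
Require -32*diet_score - 325 ≤ -485, so diet_score ≥ 5.
The smallest integer in [1, 8] satisfying this is 5.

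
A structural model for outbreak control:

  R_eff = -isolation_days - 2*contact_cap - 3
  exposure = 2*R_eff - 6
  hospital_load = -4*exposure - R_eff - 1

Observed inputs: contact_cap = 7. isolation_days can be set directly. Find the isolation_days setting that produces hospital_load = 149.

isolation_days = -3

Substituting into the R_eff equation gives R_eff = -isolation_days - 17.
So exposure = -2*isolation_days - 40.
Substituting into the hospital_load equation gives hospital_load = 9*isolation_days + 176.
Solve 9*isolation_days + 176 = 149: isolation_days = (149 - 176) / 9 = -3.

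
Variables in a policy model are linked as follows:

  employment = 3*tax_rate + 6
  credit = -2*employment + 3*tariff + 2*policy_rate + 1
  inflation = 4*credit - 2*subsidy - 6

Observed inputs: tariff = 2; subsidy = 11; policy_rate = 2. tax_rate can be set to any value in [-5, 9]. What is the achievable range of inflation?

Substituting into the credit equation gives credit = -6*tax_rate - 1.
Substituting into the inflation equation gives inflation = -24*tax_rate - 32.
Linear in tax_rate, so extremes are at the endpoints: tax_rate = -5 gives inflation = 88; tax_rate = 9 gives inflation = -248.

-248 to 88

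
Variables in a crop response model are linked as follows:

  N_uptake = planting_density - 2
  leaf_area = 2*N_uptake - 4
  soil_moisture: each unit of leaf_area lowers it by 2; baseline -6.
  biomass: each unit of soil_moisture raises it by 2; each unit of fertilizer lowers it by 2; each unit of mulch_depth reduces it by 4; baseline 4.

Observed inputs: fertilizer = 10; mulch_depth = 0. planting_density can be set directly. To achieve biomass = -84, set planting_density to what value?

planting_density = 11

Substituting into the leaf_area equation gives leaf_area = 2*planting_density - 8.
So soil_moisture = -4*planting_density + 10.
Substituting into the biomass equation gives biomass = -8*planting_density + 4.
Solve -8*planting_density + 4 = -84: planting_density = (-84 - 4) / -8 = 11.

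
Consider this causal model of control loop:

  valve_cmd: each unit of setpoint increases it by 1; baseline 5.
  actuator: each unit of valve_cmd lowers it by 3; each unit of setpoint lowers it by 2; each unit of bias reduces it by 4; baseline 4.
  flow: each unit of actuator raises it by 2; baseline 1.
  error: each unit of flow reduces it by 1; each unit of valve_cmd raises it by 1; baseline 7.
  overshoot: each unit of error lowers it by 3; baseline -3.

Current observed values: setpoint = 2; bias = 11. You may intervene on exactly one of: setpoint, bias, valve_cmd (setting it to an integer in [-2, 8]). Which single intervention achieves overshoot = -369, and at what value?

set valve_cmd = 4

Intervening on setpoint: overshoot = -33*setpoint - 366. Reaching -369 requires setpoint = 1/11, not an integer.
Intervening on bias: overshoot = -24*bias - 168. Reaching -369 requires bias = 67/8, not an integer.
Intervening on valve_cmd: with other inputs at their observed values, overshoot = -21*valve_cmd - 285. Solving for -369 gives valve_cmd = 4, within [-2, 8].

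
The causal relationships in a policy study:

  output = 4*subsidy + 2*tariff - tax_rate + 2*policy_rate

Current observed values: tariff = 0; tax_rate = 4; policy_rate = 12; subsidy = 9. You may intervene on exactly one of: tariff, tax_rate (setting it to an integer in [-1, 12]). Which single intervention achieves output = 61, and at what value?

Intervening on tariff: output = 2*tariff + 56. Reaching 61 requires tariff = 5/2, not an integer.
Intervening on tax_rate: with other inputs at their observed values, output = -tax_rate + 60. Solving for 61 gives tax_rate = -1, within [-1, 12].

set tax_rate = -1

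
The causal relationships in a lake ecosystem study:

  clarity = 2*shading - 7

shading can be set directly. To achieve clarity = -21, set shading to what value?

shading = -7

Solve 2*shading - 7 = -21: shading = (-21 + 7) / 2 = -7.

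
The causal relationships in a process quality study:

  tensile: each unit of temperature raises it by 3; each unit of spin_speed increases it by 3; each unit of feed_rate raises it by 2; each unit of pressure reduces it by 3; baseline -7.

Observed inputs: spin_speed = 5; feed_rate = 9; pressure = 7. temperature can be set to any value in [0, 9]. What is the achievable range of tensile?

Substituting into the tensile equation gives tensile = 3*temperature + 5.
Linear in temperature, so extremes are at the endpoints: temperature = 0 gives tensile = 5; temperature = 9 gives tensile = 32.

5 to 32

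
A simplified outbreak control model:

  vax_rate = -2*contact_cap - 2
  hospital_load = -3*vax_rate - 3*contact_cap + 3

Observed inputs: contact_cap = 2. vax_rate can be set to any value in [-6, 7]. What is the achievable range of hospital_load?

Intervening on vax_rate fixes its value directly, overriding its dependence on contact_cap.
Substituting into the hospital_load equation gives hospital_load = -3*vax_rate - 3.
Linear in vax_rate, so extremes are at the endpoints: vax_rate = -6 gives hospital_load = 15; vax_rate = 7 gives hospital_load = -24.

-24 to 15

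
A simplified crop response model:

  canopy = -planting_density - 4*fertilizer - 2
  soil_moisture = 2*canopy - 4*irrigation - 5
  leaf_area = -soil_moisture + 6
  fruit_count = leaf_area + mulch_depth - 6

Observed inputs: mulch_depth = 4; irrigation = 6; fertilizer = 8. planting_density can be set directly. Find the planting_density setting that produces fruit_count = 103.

Substituting into the canopy equation gives canopy = -planting_density - 34.
So soil_moisture = -2*planting_density - 97.
This gives leaf_area = 2*planting_density + 103.
Substituting into the fruit_count equation gives fruit_count = 2*planting_density + 101.
Solve 2*planting_density + 101 = 103: planting_density = (103 - 101) / 2 = 1.

planting_density = 1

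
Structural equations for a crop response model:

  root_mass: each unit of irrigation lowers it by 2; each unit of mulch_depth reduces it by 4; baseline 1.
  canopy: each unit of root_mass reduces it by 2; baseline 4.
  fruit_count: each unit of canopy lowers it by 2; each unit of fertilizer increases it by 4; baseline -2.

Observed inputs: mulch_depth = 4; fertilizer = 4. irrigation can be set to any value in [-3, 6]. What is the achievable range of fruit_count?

Substituting into the root_mass equation gives root_mass = -2*irrigation - 15.
Substituting into the canopy equation gives canopy = 4*irrigation + 34.
This gives fruit_count = -8*irrigation - 54.
Linear in irrigation, so extremes are at the endpoints: irrigation = -3 gives fruit_count = -30; irrigation = 6 gives fruit_count = -102.

-102 to -30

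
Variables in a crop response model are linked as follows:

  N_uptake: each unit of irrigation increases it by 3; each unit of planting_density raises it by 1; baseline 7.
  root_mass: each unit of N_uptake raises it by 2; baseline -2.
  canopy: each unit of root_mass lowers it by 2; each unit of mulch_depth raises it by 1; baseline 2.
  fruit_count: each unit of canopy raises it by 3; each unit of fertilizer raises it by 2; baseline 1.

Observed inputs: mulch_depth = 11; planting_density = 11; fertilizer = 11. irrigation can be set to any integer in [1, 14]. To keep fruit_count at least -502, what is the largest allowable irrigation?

irrigation = 10

Substituting into the N_uptake equation gives N_uptake = 3*irrigation + 18.
Substituting into the root_mass equation gives root_mass = 6*irrigation + 34.
So canopy = -12*irrigation - 55.
So fruit_count = -36*irrigation - 142.
Require -36*irrigation - 142 ≥ -502, so irrigation ≤ 10.
The largest integer in [1, 14] satisfying this is 10.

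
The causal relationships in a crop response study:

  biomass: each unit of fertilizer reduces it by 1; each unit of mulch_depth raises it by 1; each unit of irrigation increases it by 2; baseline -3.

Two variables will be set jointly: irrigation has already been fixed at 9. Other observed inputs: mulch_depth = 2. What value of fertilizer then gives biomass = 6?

fertilizer = 11

With irrigation held at 9:
Substituting into the biomass equation gives biomass = -fertilizer + 17.
Solve -fertilizer + 17 = 6: fertilizer = (6 - 17) / -1 = 11.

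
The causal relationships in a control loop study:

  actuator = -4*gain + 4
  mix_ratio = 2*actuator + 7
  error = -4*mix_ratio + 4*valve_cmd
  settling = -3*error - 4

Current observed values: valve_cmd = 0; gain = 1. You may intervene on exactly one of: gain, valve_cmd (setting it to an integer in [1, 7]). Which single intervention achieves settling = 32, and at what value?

Intervening on gain: settling = -96*gain + 176. Reaching 32 requires gain = 3/2, not an integer.
Intervening on valve_cmd: with other inputs at their observed values, settling = -12*valve_cmd + 80. Solving for 32 gives valve_cmd = 4, within [1, 7].

set valve_cmd = 4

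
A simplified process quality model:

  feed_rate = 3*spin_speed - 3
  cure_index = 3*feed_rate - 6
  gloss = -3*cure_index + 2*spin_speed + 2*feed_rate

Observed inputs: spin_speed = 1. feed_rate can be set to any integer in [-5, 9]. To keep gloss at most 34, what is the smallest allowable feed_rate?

Intervening on feed_rate fixes its value directly, overriding its dependence on spin_speed.
Substituting into the gloss equation gives gloss = -7*feed_rate + 20.
Require -7*feed_rate + 20 ≤ 34, so feed_rate ≥ -2.
The smallest integer in [-5, 9] satisfying this is -2.

feed_rate = -2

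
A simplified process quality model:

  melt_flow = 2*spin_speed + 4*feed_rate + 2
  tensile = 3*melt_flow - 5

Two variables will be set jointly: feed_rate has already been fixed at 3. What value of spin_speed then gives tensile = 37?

With feed_rate held at 3:
Substituting into the melt_flow equation gives melt_flow = 2*spin_speed + 14.
So tensile = 6*spin_speed + 37.
Solve 6*spin_speed + 37 = 37: spin_speed = (37 - 37) / 6 = 0.

spin_speed = 0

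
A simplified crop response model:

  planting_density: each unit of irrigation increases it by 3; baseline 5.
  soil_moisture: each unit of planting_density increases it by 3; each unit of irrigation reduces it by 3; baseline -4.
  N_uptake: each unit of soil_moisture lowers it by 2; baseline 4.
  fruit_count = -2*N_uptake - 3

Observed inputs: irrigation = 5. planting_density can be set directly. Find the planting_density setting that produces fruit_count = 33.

Intervening on planting_density fixes its value directly, overriding its dependence on irrigation.
Substituting into the soil_moisture equation gives soil_moisture = 3*planting_density - 19.
So N_uptake = -6*planting_density + 42.
So fruit_count = 12*planting_density - 87.
Solve 12*planting_density - 87 = 33: planting_density = (33 + 87) / 12 = 10.

planting_density = 10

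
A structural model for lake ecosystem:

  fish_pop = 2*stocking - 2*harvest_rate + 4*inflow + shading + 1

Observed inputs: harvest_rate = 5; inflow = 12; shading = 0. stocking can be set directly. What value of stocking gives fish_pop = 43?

stocking = 2

Substituting into the fish_pop equation gives fish_pop = 2*stocking + 39.
Solve 2*stocking + 39 = 43: stocking = (43 - 39) / 2 = 2.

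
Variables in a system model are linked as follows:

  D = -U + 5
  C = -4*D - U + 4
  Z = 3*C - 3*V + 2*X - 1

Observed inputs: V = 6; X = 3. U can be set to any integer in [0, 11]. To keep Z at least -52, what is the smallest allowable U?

Substituting into the C equation gives C = 3*U - 16.
Z becomes 9*U - 61.
Require 9*U - 61 ≥ -52, so U ≥ 1.
The smallest integer in [0, 11] satisfying this is 1.

U = 1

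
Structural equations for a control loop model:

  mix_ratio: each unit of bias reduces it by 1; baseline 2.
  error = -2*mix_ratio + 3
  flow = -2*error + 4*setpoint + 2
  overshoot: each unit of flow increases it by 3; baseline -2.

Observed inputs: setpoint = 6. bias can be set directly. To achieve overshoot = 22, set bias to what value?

Substituting into the error equation gives error = 2*bias - 1.
Substituting into the flow equation gives flow = -4*bias + 28.
So overshoot = -12*bias + 82.
Solve -12*bias + 82 = 22: bias = (22 - 82) / -12 = 5.

bias = 5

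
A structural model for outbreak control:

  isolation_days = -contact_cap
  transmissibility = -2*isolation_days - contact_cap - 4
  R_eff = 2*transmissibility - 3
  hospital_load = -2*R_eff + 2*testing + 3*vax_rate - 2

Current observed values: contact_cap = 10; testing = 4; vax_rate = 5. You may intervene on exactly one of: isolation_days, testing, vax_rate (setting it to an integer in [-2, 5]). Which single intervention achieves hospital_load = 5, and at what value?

Intervening on isolation_days: hospital_load = 8*isolation_days + 83. Reaching 5 requires isolation_days = -39/4, not an integer.
Intervening on testing: with other inputs at their observed values, hospital_load = 2*testing - 5. Solving for 5 gives testing = 5, within [-2, 5].
Intervening on vax_rate: hospital_load = 3*vax_rate - 12. Reaching 5 requires vax_rate = 17/3, not an integer.

set testing = 5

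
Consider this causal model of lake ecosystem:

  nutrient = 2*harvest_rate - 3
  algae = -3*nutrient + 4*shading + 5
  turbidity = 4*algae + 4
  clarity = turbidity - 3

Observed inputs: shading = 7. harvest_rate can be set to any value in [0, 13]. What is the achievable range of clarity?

-143 to 169

Substituting into the algae equation gives algae = -6*harvest_rate + 42.
turbidity becomes -24*harvest_rate + 172.
This gives clarity = -24*harvest_rate + 169.
Linear in harvest_rate, so extremes are at the endpoints: harvest_rate = 0 gives clarity = 169; harvest_rate = 13 gives clarity = -143.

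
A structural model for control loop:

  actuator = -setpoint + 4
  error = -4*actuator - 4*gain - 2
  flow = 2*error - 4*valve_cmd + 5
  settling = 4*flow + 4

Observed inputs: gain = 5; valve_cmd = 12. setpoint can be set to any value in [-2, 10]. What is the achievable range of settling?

Substituting into the error equation gives error = 4*setpoint - 38.
flow becomes 8*setpoint - 119.
Substituting into the settling equation gives settling = 32*setpoint - 472.
Linear in setpoint, so extremes are at the endpoints: setpoint = -2 gives settling = -536; setpoint = 10 gives settling = -152.

-536 to -152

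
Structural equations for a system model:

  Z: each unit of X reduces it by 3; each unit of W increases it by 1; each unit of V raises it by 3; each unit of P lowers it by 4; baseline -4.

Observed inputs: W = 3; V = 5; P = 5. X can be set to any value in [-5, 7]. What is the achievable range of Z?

Substituting into the Z equation gives Z = -3*X - 6.
Linear in X, so extremes are at the endpoints: X = -5 gives Z = 9; X = 7 gives Z = -27.

-27 to 9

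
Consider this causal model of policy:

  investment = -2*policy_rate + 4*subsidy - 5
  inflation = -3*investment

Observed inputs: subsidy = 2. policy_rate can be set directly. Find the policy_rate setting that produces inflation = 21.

Substituting into the investment equation gives investment = -2*policy_rate + 3.
inflation becomes 6*policy_rate - 9.
Solve 6*policy_rate - 9 = 21: policy_rate = (21 + 9) / 6 = 5.

policy_rate = 5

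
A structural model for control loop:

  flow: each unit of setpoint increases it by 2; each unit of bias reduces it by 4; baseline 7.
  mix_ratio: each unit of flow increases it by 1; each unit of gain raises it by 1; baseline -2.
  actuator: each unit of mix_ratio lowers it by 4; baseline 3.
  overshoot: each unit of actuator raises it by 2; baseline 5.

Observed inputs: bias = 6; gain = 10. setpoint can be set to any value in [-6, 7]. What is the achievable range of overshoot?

Substituting into the flow equation gives flow = 2*setpoint - 17.
mix_ratio becomes 2*setpoint - 9.
Substituting into the actuator equation gives actuator = -8*setpoint + 39.
overshoot becomes -16*setpoint + 83.
Linear in setpoint, so extremes are at the endpoints: setpoint = -6 gives overshoot = 179; setpoint = 7 gives overshoot = -29.

-29 to 179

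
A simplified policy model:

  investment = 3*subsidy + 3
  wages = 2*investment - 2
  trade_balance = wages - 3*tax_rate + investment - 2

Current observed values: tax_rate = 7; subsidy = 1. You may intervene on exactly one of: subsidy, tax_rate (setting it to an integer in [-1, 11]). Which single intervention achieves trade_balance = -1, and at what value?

Intervening on subsidy: trade_balance = 9*subsidy - 16. Reaching -1 requires subsidy = 5/3, not an integer.
Intervening on tax_rate: with other inputs at their observed values, trade_balance = -3*tax_rate + 14. Solving for -1 gives tax_rate = 5, within [-1, 11].

set tax_rate = 5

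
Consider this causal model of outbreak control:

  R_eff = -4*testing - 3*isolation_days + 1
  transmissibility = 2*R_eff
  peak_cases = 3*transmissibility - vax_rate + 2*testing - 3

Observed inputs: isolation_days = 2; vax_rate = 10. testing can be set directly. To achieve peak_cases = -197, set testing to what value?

testing = 7

Substituting into the R_eff equation gives R_eff = -4*testing - 5.
Substituting into the transmissibility equation gives transmissibility = -8*testing - 10.
So peak_cases = -22*testing - 43.
Solve -22*testing - 43 = -197: testing = (-197 + 43) / -22 = 7.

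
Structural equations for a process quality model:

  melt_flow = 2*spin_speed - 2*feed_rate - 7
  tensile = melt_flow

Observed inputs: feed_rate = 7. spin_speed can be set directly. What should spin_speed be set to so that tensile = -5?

spin_speed = 8

Substituting into the melt_flow equation gives melt_flow = 2*spin_speed - 21.
tensile becomes 2*spin_speed - 21.
Solve 2*spin_speed - 21 = -5: spin_speed = (-5 + 21) / 2 = 8.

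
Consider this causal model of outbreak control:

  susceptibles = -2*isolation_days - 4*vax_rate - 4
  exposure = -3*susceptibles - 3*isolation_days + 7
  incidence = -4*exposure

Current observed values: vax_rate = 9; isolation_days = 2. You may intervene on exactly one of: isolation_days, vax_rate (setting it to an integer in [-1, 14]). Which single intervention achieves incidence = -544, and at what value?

set isolation_days = 3

Intervening on isolation_days: with other inputs at their observed values, incidence = -12*isolation_days - 508. Solving for -544 gives isolation_days = 3, within [-1, 14].
Intervening on vax_rate: incidence = -48*vax_rate - 100. Reaching -544 requires vax_rate = 37/4, not an integer.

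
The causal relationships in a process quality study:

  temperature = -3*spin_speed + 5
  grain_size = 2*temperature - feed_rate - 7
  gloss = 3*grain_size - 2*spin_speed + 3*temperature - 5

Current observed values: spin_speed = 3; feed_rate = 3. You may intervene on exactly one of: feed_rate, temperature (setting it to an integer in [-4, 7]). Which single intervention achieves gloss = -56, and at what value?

Intervening on feed_rate: with other inputs at their observed values, gloss = -3*feed_rate - 68. Solving for -56 gives feed_rate = -4, within [-4, 7].
Intervening on temperature: gloss = 9*temperature - 41. Reaching -56 requires temperature = -5/3, not an integer.

set feed_rate = -4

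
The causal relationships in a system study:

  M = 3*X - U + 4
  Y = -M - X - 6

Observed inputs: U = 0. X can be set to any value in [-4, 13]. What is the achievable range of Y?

Substituting into the M equation gives M = 3*X + 4.
Substituting into the Y equation gives Y = -4*X - 10.
Linear in X, so extremes are at the endpoints: X = -4 gives Y = 6; X = 13 gives Y = -62.

-62 to 6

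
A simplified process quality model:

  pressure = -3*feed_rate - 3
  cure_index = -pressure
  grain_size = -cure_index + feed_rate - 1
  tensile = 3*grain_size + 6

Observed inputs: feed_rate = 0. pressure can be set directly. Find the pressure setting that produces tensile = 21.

Intervening on pressure fixes its value directly, overriding its dependence on feed_rate.
Substituting into the grain_size equation gives grain_size = pressure - 1.
This gives tensile = 3*pressure + 3.
Solve 3*pressure + 3 = 21: pressure = (21 - 3) / 3 = 6.

pressure = 6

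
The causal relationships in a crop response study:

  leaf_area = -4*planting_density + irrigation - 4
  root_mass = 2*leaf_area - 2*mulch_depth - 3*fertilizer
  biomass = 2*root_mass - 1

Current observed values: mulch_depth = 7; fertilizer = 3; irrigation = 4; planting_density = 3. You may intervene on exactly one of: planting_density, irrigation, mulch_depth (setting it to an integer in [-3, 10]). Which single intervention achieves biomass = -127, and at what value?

Intervening on planting_density: with other inputs at their observed values, biomass = -16*planting_density - 47. Solving for -127 gives planting_density = 5, within [-3, 10].
Intervening on irrigation: biomass = 4*irrigation - 111. Reaching -127 requires irrigation = -4, outside [-3, 10].
Intervening on mulch_depth: biomass = -4*mulch_depth - 67. Reaching -127 requires mulch_depth = 15, outside [-3, 10].

set planting_density = 5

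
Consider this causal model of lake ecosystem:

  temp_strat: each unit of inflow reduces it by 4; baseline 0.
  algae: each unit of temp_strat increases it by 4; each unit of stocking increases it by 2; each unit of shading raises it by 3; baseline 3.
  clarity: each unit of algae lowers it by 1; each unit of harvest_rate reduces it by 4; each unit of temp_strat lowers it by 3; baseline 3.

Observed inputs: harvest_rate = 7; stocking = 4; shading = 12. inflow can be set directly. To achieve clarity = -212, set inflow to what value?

Substituting into the algae equation gives algae = -16*inflow + 47.
Substituting into the clarity equation gives clarity = 28*inflow - 72.
Solve 28*inflow - 72 = -212: inflow = (-212 + 72) / 28 = -5.

inflow = -5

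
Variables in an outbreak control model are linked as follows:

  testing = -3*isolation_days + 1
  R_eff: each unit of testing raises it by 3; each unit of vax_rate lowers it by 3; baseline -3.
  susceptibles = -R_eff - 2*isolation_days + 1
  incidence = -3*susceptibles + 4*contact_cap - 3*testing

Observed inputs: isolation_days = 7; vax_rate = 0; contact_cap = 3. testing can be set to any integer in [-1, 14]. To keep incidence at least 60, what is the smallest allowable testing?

Intervening on testing fixes its value directly, overriding its dependence on isolation_days.
Substituting into the R_eff equation gives R_eff = 3*testing - 3.
susceptibles becomes -3*testing - 10.
Substituting into the incidence equation gives incidence = 6*testing + 42.
Require 6*testing + 42 ≥ 60, so testing ≥ 3.
The smallest integer in [-1, 14] satisfying this is 3.

testing = 3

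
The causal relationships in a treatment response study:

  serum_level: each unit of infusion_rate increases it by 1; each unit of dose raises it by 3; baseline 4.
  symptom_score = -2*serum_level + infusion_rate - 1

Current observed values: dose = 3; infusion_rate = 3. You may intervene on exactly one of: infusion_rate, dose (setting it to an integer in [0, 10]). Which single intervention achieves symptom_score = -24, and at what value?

Intervening on infusion_rate: symptom_score = -infusion_rate - 27. Reaching -24 requires infusion_rate = -3, outside [0, 10].
Intervening on dose: with other inputs at their observed values, symptom_score = -6*dose - 12. Solving for -24 gives dose = 2, within [0, 10].

set dose = 2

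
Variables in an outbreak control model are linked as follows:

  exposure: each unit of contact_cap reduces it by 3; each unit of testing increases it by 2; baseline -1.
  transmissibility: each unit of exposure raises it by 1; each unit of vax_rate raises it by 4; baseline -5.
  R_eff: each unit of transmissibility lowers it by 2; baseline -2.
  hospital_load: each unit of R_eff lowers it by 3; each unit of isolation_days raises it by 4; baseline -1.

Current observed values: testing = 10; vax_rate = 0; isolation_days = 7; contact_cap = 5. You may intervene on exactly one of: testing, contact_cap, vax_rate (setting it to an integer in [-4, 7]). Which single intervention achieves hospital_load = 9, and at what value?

set contact_cap = 6

Intervening on testing: hospital_load = 12*testing - 93. Reaching 9 requires testing = 17/2, not an integer.
Intervening on contact_cap: with other inputs at their observed values, hospital_load = -18*contact_cap + 117. Solving for 9 gives contact_cap = 6, within [-4, 7].
Intervening on vax_rate: hospital_load = 24*vax_rate + 27. Reaching 9 requires vax_rate = -3/4, not an integer.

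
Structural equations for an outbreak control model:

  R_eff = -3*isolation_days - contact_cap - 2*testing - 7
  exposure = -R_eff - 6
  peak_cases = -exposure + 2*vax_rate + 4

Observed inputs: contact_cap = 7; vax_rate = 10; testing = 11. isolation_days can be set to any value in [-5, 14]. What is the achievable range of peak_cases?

Substituting into the R_eff equation gives R_eff = -3*isolation_days - 36.
Substituting into the exposure equation gives exposure = 3*isolation_days + 30.
peak_cases becomes -3*isolation_days - 6.
Linear in isolation_days, so extremes are at the endpoints: isolation_days = -5 gives peak_cases = 9; isolation_days = 14 gives peak_cases = -48.

-48 to 9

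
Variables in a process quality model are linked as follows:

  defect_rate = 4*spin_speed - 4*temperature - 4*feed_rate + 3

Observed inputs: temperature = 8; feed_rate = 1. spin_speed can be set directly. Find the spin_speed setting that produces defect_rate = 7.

spin_speed = 10

Substituting into the defect_rate equation gives defect_rate = 4*spin_speed - 33.
Solve 4*spin_speed - 33 = 7: spin_speed = (7 + 33) / 4 = 10.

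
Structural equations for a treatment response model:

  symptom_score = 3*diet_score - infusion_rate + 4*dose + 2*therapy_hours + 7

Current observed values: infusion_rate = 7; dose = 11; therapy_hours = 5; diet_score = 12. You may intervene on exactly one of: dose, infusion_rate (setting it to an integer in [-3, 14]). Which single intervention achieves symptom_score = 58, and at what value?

Intervening on dose: with other inputs at their observed values, symptom_score = 4*dose + 46. Solving for 58 gives dose = 3, within [-3, 14].
Intervening on infusion_rate: symptom_score = -infusion_rate + 97. Reaching 58 requires infusion_rate = 39, outside [-3, 14].

set dose = 3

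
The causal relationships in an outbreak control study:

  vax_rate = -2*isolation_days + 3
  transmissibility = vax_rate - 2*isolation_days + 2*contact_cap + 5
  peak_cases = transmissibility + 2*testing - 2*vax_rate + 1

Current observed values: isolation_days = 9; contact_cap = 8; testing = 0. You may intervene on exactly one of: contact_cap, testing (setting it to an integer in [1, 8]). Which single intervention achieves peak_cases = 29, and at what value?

Intervening on contact_cap: peak_cases = 2*contact_cap + 3. Reaching 29 requires contact_cap = 13, outside [1, 8].
Intervening on testing: with other inputs at their observed values, peak_cases = 2*testing + 19. Solving for 29 gives testing = 5, within [1, 8].

set testing = 5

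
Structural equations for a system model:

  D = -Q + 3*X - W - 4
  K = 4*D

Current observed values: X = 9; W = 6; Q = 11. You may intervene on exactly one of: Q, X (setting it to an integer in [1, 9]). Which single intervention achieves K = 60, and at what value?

set Q = 2

Intervening on Q: with other inputs at their observed values, K = -4*Q + 68. Solving for 60 gives Q = 2, within [1, 9].
Intervening on X: K = 12*X - 84. Reaching 60 requires X = 12, outside [1, 9].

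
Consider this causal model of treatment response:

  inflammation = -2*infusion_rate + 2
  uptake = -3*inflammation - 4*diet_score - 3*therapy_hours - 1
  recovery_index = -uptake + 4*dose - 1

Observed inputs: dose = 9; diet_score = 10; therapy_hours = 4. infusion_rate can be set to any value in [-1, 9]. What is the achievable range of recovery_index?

40 to 100

Substituting into the uptake equation gives uptake = 6*infusion_rate - 59.
Substituting into the recovery_index equation gives recovery_index = -6*infusion_rate + 94.
Linear in infusion_rate, so extremes are at the endpoints: infusion_rate = -1 gives recovery_index = 100; infusion_rate = 9 gives recovery_index = 40.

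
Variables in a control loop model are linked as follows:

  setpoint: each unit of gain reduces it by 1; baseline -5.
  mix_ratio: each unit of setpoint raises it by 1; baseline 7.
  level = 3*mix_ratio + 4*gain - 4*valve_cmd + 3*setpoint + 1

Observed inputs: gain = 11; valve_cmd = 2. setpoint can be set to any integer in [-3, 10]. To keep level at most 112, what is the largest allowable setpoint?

Intervening on setpoint fixes its value directly, overriding its dependence on gain.
Substituting into the level equation gives level = 6*setpoint + 58.
Require 6*setpoint + 58 ≤ 112, so setpoint ≤ 9.
The largest integer in [-3, 10] satisfying this is 9.

setpoint = 9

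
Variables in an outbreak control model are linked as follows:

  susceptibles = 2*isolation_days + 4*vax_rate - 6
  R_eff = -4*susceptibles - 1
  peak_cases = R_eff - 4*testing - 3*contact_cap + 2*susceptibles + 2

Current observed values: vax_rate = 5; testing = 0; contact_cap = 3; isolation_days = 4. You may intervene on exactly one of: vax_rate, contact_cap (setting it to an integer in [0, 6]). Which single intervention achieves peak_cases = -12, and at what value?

Intervening on vax_rate: with other inputs at their observed values, peak_cases = -8*vax_rate - 12. Solving for -12 gives vax_rate = 0, within [0, 6].
Intervening on contact_cap: peak_cases = -3*contact_cap - 43. Reaching -12 requires contact_cap = -31/3, not an integer.

set vax_rate = 0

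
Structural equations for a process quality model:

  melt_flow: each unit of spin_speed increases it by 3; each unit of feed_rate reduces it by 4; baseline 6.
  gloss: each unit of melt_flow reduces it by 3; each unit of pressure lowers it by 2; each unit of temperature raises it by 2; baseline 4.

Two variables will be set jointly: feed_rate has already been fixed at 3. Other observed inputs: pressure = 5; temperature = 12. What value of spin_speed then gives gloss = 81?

With feed_rate held at 3:
Substituting into the melt_flow equation gives melt_flow = 3*spin_speed - 6.
gloss becomes -9*spin_speed + 36.
Solve -9*spin_speed + 36 = 81: spin_speed = (81 - 36) / -9 = -5.

spin_speed = -5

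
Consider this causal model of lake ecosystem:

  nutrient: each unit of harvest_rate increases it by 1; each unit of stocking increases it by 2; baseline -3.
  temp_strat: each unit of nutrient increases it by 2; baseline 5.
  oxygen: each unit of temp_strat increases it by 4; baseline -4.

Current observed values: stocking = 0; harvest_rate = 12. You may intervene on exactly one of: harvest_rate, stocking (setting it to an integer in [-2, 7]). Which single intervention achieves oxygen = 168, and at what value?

set stocking = 5

Intervening on harvest_rate: oxygen = 8*harvest_rate - 8. Reaching 168 requires harvest_rate = 22, outside [-2, 7].
Intervening on stocking: with other inputs at their observed values, oxygen = 16*stocking + 88. Solving for 168 gives stocking = 5, within [-2, 7].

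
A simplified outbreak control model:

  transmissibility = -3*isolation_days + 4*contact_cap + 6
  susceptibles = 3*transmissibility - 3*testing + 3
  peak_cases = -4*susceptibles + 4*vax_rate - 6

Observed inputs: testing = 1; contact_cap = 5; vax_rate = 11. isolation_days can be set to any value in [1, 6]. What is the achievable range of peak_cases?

-238 to -58

Substituting into the transmissibility equation gives transmissibility = -3*isolation_days + 26.
This gives susceptibles = -9*isolation_days + 78.
peak_cases becomes 36*isolation_days - 274.
Linear in isolation_days, so extremes are at the endpoints: isolation_days = 1 gives peak_cases = -238; isolation_days = 6 gives peak_cases = -58.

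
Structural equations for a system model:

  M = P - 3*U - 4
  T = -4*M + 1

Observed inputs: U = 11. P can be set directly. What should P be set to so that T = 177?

P = -7

Substituting into the M equation gives M = P - 37.
T becomes -4*P + 149.
Solve -4*P + 149 = 177: P = (177 - 149) / -4 = -7.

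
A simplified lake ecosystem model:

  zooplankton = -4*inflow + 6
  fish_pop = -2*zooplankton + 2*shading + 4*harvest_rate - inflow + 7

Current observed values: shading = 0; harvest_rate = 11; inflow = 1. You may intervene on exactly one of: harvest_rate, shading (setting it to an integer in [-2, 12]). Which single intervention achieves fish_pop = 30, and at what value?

Intervening on harvest_rate: with other inputs at their observed values, fish_pop = 4*harvest_rate + 2. Solving for 30 gives harvest_rate = 7, within [-2, 12].
Intervening on shading: fish_pop = 2*shading + 46. Reaching 30 requires shading = -8, outside [-2, 12].

set harvest_rate = 7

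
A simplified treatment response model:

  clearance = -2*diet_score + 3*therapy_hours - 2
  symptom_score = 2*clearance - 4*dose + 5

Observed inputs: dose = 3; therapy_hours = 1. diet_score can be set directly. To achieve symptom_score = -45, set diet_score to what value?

Substituting into the clearance equation gives clearance = -2*diet_score + 1.
symptom_score becomes -4*diet_score - 5.
Solve -4*diet_score - 5 = -45: diet_score = (-45 + 5) / -4 = 10.

diet_score = 10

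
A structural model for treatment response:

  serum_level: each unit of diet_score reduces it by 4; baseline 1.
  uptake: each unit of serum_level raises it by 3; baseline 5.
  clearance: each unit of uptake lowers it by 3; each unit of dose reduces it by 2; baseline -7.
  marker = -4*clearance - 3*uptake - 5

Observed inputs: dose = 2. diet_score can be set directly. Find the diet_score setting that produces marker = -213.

diet_score = 3

Substituting into the uptake equation gives uptake = -12*diet_score + 8.
clearance becomes 36*diet_score - 35.
This gives marker = -108*diet_score + 111.
Solve -108*diet_score + 111 = -213: diet_score = (-213 - 111) / -108 = 3.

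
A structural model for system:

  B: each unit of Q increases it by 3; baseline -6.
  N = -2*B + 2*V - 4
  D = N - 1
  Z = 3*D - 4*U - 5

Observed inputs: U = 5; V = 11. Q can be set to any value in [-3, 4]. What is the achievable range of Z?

Substituting into the N equation gives N = -6*Q + 30.
Substituting into the D equation gives D = -6*Q + 29.
Substituting into the Z equation gives Z = -18*Q + 62.
Linear in Q, so extremes are at the endpoints: Q = -3 gives Z = 116; Q = 4 gives Z = -10.

-10 to 116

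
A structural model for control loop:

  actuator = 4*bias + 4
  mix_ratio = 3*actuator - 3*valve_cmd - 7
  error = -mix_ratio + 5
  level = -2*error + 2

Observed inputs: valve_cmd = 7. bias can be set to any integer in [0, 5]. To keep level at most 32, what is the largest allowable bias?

bias = 3

Substituting into the mix_ratio equation gives mix_ratio = 12*bias - 16.
error becomes -12*bias + 21.
So level = 24*bias - 40.
Require 24*bias - 40 ≤ 32, so bias ≤ 3.
The largest integer in [0, 5] satisfying this is 3.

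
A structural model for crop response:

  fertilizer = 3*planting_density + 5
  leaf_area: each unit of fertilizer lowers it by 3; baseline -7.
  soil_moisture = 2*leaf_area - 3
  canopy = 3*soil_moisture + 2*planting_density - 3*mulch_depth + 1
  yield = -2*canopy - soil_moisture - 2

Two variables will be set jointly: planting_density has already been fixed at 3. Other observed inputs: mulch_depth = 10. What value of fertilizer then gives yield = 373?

fertilizer = 5

With planting_density held at 3:
Intervening on fertilizer fixes its value directly, overriding its dependence on planting_density.
Substituting into the soil_moisture equation gives soil_moisture = -6*fertilizer - 17.
This gives canopy = -18*fertilizer - 74.
This gives yield = 42*fertilizer + 163.
Solve 42*fertilizer + 163 = 373: fertilizer = (373 - 163) / 42 = 5.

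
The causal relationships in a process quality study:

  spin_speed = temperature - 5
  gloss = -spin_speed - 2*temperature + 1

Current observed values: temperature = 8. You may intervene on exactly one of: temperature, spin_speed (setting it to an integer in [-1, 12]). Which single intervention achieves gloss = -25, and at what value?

set spin_speed = 10

Intervening on temperature: gloss = -3*temperature + 6. Reaching -25 requires temperature = 31/3, not an integer.
Intervening on spin_speed: with other inputs at their observed values, gloss = -spin_speed - 15. Solving for -25 gives spin_speed = 10, within [-1, 12].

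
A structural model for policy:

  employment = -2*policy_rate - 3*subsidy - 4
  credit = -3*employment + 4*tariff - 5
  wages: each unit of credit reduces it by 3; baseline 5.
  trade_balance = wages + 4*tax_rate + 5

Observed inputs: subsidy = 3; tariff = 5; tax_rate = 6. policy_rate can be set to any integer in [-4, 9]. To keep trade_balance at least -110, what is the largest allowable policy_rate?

Substituting into the employment equation gives employment = -2*policy_rate - 13.
This gives credit = 6*policy_rate + 54.
This gives wages = -18*policy_rate - 157.
Substituting into the trade_balance equation gives trade_balance = -18*policy_rate - 128.
Require -18*policy_rate - 128 ≥ -110, so policy_rate ≤ -1.
The largest integer in [-4, 9] satisfying this is -1.

policy_rate = -1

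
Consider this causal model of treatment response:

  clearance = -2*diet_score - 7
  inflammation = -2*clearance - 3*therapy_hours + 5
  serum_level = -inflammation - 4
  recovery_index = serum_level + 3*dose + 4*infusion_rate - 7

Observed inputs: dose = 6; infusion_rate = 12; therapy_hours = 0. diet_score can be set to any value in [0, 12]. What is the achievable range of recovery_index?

-12 to 36

Substituting into the inflammation equation gives inflammation = 4*diet_score + 19.
Substituting into the serum_level equation gives serum_level = -4*diet_score - 23.
recovery_index becomes -4*diet_score + 36.
Linear in diet_score, so extremes are at the endpoints: diet_score = 0 gives recovery_index = 36; diet_score = 12 gives recovery_index = -12.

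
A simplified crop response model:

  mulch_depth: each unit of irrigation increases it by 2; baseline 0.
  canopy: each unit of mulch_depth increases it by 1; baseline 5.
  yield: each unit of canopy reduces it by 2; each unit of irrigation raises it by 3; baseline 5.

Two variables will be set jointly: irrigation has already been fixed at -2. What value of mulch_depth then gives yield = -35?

With irrigation held at -2:
Intervening on mulch_depth fixes its value directly, overriding its dependence on irrigation.
Substituting into the yield equation gives yield = -2*mulch_depth - 11.
Solve -2*mulch_depth - 11 = -35: mulch_depth = (-35 + 11) / -2 = 12.

mulch_depth = 12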